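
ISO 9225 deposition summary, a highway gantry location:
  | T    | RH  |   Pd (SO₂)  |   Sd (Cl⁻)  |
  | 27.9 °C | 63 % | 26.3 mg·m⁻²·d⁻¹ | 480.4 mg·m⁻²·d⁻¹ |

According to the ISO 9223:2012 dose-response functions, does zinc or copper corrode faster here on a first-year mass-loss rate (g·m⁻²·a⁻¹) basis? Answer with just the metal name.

zinc: f(T) = -0.071·(T−10) [T>10 °C] = -1.2709
  Pd branch = 0.0129·Pd^0.44·e^(0.046·RH+f) = 0.2767 μm/a
  Sd branch = 0.0175·Sd^0.57·e^(0.008·RH+0.085·T) = 10.48 μm/a
  sum: 0.2767 + 10.48 → r_corr = 10.76 μm/a
  mass loss = 10.76 μm/a × 7.14 g/cm³ = 76.8 g·m⁻²·a⁻¹
copper: T>10 °C ⇒ hinge -0.080·(27.9−10) = -1.4320
  Pd branch = 0.0053·Pd^0.26·e^(0.059·RH+f) = 0.1219 μm/a
  Cl⁻ term: 0.01025·480.4^0.27·exp(0.036·63+0.049·27.9) = 2.058
  r_corr = 0.1219 + 2.058 = 2.18 μm/a
  mass loss = 2.18 μm/a × 8.96 g/cm³ = 19.53 g·m⁻²·a⁻¹
Ordering by g·m⁻²·a⁻¹: zinc (76.8) > copper (19.5)

zinc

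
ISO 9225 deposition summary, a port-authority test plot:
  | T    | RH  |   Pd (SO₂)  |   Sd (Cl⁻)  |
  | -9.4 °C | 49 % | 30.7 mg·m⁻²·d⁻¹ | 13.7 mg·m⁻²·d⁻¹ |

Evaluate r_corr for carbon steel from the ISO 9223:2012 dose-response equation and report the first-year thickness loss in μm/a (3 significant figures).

r_corr = 3.31 μm/a

carbon steel: f(T) = +0.150·(T−10) [T≤10 °C] = -2.9100
  sulphur-dioxide contribution → 1.524 μm/a
  chloride contribution → 1.788 μm/a
  ⇒ r_corr(carbon steel) = 3.312 μm/a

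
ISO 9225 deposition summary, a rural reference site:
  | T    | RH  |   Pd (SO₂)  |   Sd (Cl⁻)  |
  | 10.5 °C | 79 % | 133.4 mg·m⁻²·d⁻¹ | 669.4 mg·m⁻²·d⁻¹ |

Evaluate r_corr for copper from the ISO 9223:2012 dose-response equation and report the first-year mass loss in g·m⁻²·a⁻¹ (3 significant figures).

copper: f(T) = -0.080·(T−10) [T>10 °C] = -0.0400
  SO₂ term: 0.0053·133.4^0.26·exp(0.059·79-0.0400) = 1.922
  Cl⁻ term: 0.01025·669.4^0.27·exp(0.036·79+0.049·10.5) = 1.707
  sum: 1.922 + 1.707 → r_corr = 3.629 μm/a
Convert to mass loss: 3.629 μm/a × 8.96 g/cm³ = 32.51 g·m⁻²·a⁻¹

r_corr = 32.5 g·m⁻²·a⁻¹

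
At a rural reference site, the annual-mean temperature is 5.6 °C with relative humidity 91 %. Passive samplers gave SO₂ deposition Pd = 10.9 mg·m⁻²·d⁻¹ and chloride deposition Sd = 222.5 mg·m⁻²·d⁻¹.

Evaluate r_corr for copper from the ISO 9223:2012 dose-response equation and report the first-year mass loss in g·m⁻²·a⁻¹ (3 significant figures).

copper: temperature factor f = +0.126·(-4.4) = -0.5544
  SO₂ term: 0.0053·10.9^0.26·exp(0.059·91-0.5544) = 1.216
  Sd branch = 0.01025·Sd^0.27·e^(0.036·RH+0.049·T) = 1.536 μm/a
  r_corr = 1.216 + 1.536 = 2.752 μm/a
Convert to mass loss: 2.752 μm/a × 8.96 g/cm³ = 24.66 g·m⁻²·a⁻¹

r_corr = 24.7 g·m⁻²·a⁻¹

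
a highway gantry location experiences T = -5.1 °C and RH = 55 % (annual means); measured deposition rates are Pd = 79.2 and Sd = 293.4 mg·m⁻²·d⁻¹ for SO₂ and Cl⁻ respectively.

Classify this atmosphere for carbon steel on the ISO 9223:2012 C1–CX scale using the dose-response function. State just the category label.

C2

carbon steel: T≤10 °C ⇒ hinge +0.150·(-5.1−10) = -2.2650
  sulphur-dioxide contribution → 5.362 μm/a
  chloride contribution → 17.3 μm/a
  ⇒ r_corr(carbon steel) = 22.66 μm/a
Category bounds: 1.3…25 μm/a bracket r_corr ⇒ C2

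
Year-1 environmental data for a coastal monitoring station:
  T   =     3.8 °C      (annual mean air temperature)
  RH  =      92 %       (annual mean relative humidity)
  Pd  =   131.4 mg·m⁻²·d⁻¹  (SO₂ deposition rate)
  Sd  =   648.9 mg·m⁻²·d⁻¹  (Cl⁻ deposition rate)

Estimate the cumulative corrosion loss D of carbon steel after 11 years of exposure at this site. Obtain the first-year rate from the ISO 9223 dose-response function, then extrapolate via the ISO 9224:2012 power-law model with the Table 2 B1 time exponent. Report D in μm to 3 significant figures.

D(11) = 675 μm

carbon steel: f(T) = +0.150·(T−10) [T≤10 °C] = -0.9300
  SO₂ term: 1.77·131.4^0.52·exp(0.02·92-0.9300) = 55.57
  Cl⁻ term: 0.102·648.9^0.62·exp(0.033·92+0.04·3.8) = 137
  r_corr = 55.57 + 137 = 192.6 μm/a
Power-law: D(11) = r_corr · 11^0.523
  D(11) = 192.6 × 11^0.523 = 192.6 × 3.505 = 674.9 μm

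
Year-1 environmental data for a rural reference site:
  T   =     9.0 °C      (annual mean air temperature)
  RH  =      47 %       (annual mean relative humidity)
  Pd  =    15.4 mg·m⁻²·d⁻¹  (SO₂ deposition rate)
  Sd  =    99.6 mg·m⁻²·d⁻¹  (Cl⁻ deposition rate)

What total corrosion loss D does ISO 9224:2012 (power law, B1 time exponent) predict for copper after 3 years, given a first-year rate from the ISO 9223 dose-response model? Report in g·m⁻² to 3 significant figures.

D(3) = 8.43 g·m⁻²

copper: T≤10 °C ⇒ hinge +0.126·(9.0−10) = -0.1260
  Pd branch = 0.0053·Pd^0.26·e^(0.059·RH+f) = 0.1523 μm/a
  Cl⁻ term: 0.01025·99.6^0.27·exp(0.036·47+0.049·9.0) = 0.2996
  r_corr = 0.1523 + 0.2996 = 0.4519 μm/a
Long-term exponent b (ISO 9224 Table 2, B1) = 0.667
  D(3) = 0.4519 × 3^0.667 = 0.4519 × 2.081 = 0.9404 μm
  Mass loss = 0.9404 μm × 8.96 g/cm³ = 8.426 g·m⁻²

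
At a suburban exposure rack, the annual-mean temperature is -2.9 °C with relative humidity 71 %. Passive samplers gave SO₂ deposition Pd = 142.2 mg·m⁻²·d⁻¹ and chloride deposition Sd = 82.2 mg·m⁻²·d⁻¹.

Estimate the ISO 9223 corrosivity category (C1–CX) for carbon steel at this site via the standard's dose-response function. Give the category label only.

carbon steel: temperature factor f = +0.150·(-12.9) = -1.9350
  SO₂ term: 1.77·142.2^0.52·exp(0.02·71-1.9350) = 13.93
  Sd branch = 0.102·Sd^0.62·e^(0.033·RH+0.04·T) = 14.55 μm/a
  r_corr = 13.93 + 14.55 = 28.48 μm/a
28.5 μm/a falls in (25, 50] for carbon steel → category C3

C3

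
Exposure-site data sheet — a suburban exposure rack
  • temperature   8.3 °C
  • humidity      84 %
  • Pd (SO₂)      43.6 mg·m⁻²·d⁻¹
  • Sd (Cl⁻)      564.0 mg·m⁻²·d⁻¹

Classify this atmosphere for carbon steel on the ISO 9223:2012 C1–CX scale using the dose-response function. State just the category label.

carbon steel: temperature factor f = +0.150·(-1.7) = -0.2550
  Pd branch = 1.77·Pd^0.52·e^(0.02·RH+f) = 52.41 μm/a
  Cl⁻ term: 0.102·564.0^0.62·exp(0.033·84+0.04·8.3) = 115.5
  sum: 52.41 + 115.5 → r_corr = 167.9 μm/a
168 μm/a falls in (80, 200] for carbon steel → category C5

C5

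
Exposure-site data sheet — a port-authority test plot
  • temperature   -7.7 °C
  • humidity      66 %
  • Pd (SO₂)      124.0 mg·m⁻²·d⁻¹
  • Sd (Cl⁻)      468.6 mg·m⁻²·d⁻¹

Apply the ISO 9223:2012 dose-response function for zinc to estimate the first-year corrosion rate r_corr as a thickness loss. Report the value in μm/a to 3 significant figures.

zinc: temperature factor f = +0.038·(-17.7) = -0.6726
  Pd branch = 0.0129·Pd^0.44·e^(0.046·RH+f) = 1.143 μm/a
  Sd branch = 0.0175·Sd^0.57·e^(0.008·RH+0.085·T) = 0.5134 μm/a
  sum: 1.143 + 0.5134 → r_corr = 1.657 μm/a

r_corr = 1.66 μm/a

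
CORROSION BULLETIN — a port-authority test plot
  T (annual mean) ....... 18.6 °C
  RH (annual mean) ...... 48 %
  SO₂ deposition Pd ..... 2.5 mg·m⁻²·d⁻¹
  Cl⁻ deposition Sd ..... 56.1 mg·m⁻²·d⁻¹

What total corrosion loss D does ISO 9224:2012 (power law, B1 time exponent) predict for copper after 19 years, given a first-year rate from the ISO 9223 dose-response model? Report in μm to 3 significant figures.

copper: f(T) = -0.080·(T−10) [T>10 °C] = -0.6880
  Pd branch = 0.0053·Pd^0.26·e^(0.059·RH+f) = 0.05739 μm/a
  Sd branch = 0.01025·Sd^0.27·e^(0.036·RH+0.049·T) = 0.4258 μm/a
  sum: 0.05739 + 0.4258 → r_corr = 0.4832 μm/a
Long-term exponent b (ISO 9224 Table 2, B1) = 0.667
  D(19) = 0.4832 × 19^0.667 = 0.4832 × 7.127 = 3.444 μm

D(19) = 3.44 μm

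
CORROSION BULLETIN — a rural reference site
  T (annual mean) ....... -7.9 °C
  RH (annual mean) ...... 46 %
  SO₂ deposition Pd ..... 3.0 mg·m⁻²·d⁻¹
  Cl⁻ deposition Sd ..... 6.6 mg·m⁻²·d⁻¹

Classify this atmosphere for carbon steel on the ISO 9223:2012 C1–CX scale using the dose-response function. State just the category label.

carbon steel: f(T) = +0.150·(T−10) [T≤10 °C] = -2.6850
  sulphur-dioxide contribution → 0.5365 μm/a
  chloride contribution → 1.093 μm/a
  total first-year rate 1.63 μm/a
ISO 9223 Table 2 (carbon steel): 1.3 < 1.63 ≤ 25 μm/a ⇒ C2

C2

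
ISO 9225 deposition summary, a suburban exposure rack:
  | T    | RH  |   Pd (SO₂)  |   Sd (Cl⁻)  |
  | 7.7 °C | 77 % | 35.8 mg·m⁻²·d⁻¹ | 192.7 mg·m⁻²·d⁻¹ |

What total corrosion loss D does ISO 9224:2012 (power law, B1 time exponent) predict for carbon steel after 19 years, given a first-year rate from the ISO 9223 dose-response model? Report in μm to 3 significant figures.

carbon steel: T≤10 °C ⇒ hinge +0.150·(7.7−10) = -0.3450
  sulphur-dioxide contribution → 37.58 μm/a
  chloride contribution → 45.98 μm/a
  total first-year rate 83.56 μm/a
Long-term exponent b (ISO 9224 Table 2, B1) = 0.523
  D(19) = 83.56 × 19^0.523 = 83.56 × 4.664 = 389.7 μm

D(19) = 390 μm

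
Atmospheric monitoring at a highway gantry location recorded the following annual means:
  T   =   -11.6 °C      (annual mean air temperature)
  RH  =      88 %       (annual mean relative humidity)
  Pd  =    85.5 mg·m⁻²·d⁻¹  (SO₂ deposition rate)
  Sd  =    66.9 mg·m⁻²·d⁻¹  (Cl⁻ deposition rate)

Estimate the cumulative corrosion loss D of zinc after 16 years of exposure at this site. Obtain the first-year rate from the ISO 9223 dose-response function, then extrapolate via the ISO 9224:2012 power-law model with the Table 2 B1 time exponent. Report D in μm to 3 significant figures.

D(16) = 23.3 μm

zinc: f(T) = +0.038·(T−10) [T≤10 °C] = -0.8208
  SO₂ term: 0.0129·85.5^0.44·exp(0.046·88-0.8208) = 2.303
  Sd branch = 0.0175·Sd^0.57·e^(0.008·RH+0.085·T) = 0.1449 μm/a
  r_corr = 2.303 + 0.1449 = 2.447 μm/a
Long-term exponent b (ISO 9224 Table 2, B1) = 0.813
  D(16) = 2.447 × 16^0.813 = 2.447 × 9.527 = 23.32 μm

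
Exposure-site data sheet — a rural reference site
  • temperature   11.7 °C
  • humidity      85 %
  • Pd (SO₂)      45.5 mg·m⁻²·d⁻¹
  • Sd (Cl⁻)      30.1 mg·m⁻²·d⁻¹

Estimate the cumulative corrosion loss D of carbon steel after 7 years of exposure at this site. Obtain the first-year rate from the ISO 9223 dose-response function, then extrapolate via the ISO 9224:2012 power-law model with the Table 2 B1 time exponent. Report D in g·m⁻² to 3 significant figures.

carbon steel: f(T) = -0.054·(T−10) [T>10 °C] = -0.0918
  sulphur-dioxide contribution → 64.35 μm/a
  chloride contribution → 22.22 μm/a
  total first-year rate 86.57 μm/a
ISO 9224: D(t) = r_corr · t^b with b = 0.523 (carbon steel, B1)
  D(7) = 86.57 × 7^0.523 = 86.57 × 2.767 = 239.5 μm
  Mass loss = 239.5 μm × 7.85 g/cm³ = 1880 g·m⁻²

D(7) = 1.88e+03 g·m⁻²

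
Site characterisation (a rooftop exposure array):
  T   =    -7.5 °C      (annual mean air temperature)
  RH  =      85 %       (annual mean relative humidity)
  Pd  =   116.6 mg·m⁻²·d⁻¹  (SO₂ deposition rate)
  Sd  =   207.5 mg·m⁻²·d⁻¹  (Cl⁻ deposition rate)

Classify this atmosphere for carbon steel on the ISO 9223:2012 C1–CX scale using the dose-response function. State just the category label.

carbon steel: temperature factor f = +0.150·(-17.5) = -2.6250
  sulphur-dioxide contribution → 8.336 μm/a
  chloride contribution → 34.12 μm/a
  total first-year rate 42.46 μm/a
42.5 μm/a falls in (25, 50] for carbon steel → category C3

C3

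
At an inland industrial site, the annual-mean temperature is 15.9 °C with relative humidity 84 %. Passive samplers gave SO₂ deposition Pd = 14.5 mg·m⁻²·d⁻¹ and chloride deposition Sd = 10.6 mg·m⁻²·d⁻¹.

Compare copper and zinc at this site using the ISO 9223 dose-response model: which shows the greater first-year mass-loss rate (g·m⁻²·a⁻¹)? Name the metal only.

copper

copper: f(T) = -0.080·(T−10) [T>10 °C] = -0.4720
  Pd branch = 0.0053·Pd^0.26·e^(0.059·RH+f) = 0.941 μm/a
  Cl⁻ term: 0.01025·10.6^0.27·exp(0.036·84+0.049·15.9) = 0.8694
  sum: 0.941 + 0.8694 → r_corr = 1.81 μm/a
  mass loss = 1.81 μm/a × 8.96 g/cm³ = 16.22 g·m⁻²·a⁻¹
zinc: temperature factor f = -0.071·(5.9) = -0.4189
  Pd branch = 0.0129·Pd^0.44·e^(0.046·RH+f) = 1.312 μm/a
  Cl⁻ term: 0.0175·10.6^0.57·exp(0.008·84+0.085·15.9) = 0.5085
  sum: 1.312 + 0.5085 → r_corr = 1.82 μm/a
  mass loss = 1.82 μm/a × 7.14 g/cm³ = 12.99 g·m⁻²·a⁻¹
Ordering by g·m⁻²·a⁻¹: copper (16.2) > zinc (13)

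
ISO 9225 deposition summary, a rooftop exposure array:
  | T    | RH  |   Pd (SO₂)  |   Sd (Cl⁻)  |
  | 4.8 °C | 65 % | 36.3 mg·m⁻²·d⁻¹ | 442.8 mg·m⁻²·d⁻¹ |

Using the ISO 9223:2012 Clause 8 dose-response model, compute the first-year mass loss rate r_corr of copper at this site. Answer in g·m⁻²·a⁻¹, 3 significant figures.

copper: temperature factor f = +0.126·(-5.2) = -0.6552
  SO₂ term: 0.0053·36.3^0.26·exp(0.059·65-0.6552) = 0.3242
  Sd branch = 0.01025·Sd^0.27·e^(0.036·RH+0.049·T) = 0.6976 μm/a
  sum: 0.3242 + 0.6976 → r_corr = 1.022 μm/a
Convert to mass loss: 1.022 μm/a × 8.96 g/cm³ = 9.155 g·m⁻²·a⁻¹

r_corr = 9.16 g·m⁻²·a⁻¹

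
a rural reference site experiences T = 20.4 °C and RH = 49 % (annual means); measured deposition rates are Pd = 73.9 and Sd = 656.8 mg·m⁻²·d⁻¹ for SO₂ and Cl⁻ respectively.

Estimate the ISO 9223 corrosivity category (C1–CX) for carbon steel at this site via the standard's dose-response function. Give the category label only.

carbon steel: T>10 °C ⇒ hinge -0.054·(20.4−10) = -0.5616
  Pd branch = 1.77·Pd^0.52·e^(0.02·RH+f) = 25.2 μm/a
  Sd branch = 0.102·Sd^0.62·e^(0.033·RH+0.04·T) = 64.87 μm/a
  sum: 25.2 + 64.87 → r_corr = 90.07 μm/a
ISO 9223 Table 2 (carbon steel): 80 < 90.1 ≤ 200 μm/a ⇒ C5

C5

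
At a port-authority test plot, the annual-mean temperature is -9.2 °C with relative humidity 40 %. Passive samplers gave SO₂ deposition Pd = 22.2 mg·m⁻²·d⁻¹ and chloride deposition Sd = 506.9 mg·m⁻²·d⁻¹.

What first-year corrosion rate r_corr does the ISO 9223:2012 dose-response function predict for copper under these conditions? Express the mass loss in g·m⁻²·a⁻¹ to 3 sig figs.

copper: T≤10 °C ⇒ hinge +0.126·(-9.2−10) = -2.4192
  sulphur-dioxide contribution → 0.01118 μm/a
  chloride contribution → 0.1481 μm/a
  total first-year rate 0.1593 μm/a
Convert to mass loss: 0.1593 μm/a × 8.96 g/cm³ = 1.428 g·m⁻²·a⁻¹

r_corr = 1.43 g·m⁻²·a⁻¹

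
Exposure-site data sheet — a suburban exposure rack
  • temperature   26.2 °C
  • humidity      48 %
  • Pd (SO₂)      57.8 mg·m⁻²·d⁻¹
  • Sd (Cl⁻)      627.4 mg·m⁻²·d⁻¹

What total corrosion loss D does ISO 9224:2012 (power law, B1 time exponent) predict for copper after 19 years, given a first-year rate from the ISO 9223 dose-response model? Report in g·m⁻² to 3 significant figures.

D(19) = 80.3 g·m⁻²

copper: f(T) = -0.080·(T−10) [T>10 °C] = -1.2960
  SO₂ term: 0.0053·57.8^0.26·exp(0.059·48-1.2960) = 0.07071
  Cl⁻ term: 0.01025·627.4^0.27·exp(0.036·48+0.049·26.2) = 1.186
  sum: 0.07071 + 1.186 → r_corr = 1.257 μm/a
Long-term exponent b (ISO 9224 Table 2, B1) = 0.667
  D(19) = 1.257 × 19^0.667 = 1.257 × 7.127 = 8.957 μm
  Mass loss = 8.957 μm × 8.96 g/cm³ = 80.25 g·m⁻²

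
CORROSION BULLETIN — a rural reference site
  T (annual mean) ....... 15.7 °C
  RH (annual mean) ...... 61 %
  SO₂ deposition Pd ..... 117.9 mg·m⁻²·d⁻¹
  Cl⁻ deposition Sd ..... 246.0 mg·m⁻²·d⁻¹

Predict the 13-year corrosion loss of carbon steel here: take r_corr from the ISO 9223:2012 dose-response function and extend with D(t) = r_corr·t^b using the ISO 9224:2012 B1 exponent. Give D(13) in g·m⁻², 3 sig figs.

carbon steel: temperature factor f = -0.054·(5.7) = -0.3078
  Pd branch = 1.77·Pd^0.52·e^(0.02·RH+f) = 52.64 μm/a
  Cl⁻ term: 0.102·246.0^0.62·exp(0.033·61+0.04·15.7) = 43.45
  r_corr = 52.64 + 43.45 = 96.09 μm/a
ISO 9224: D(t) = r_corr · t^b with b = 0.523 (carbon steel, B1)
  D(13) = 96.09 × 13^0.523 = 96.09 × 3.825 = 367.5 μm
  Mass loss = 367.5 μm × 7.85 g/cm³ = 2885 g·m⁻²

D(13) = 2.88e+03 g·m⁻²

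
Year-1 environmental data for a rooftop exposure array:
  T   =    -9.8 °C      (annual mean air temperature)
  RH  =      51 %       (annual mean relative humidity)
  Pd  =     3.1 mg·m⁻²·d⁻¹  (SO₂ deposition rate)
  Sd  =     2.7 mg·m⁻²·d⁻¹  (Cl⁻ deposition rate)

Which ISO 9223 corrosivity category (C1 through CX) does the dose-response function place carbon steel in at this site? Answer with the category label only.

carbon steel: T≤10 °C ⇒ hinge +0.150·(-9.8−10) = -2.9700
  SO₂ term: 1.77·3.1^0.52·exp(0.02·51-2.9700) = 0.4535
  Sd branch = 0.102·Sd^0.62·e^(0.033·RH+0.04·T) = 0.6866 μm/a
  r_corr = 0.4535 + 0.6866 = 1.14 μm/a
Category bounds: 0…1.3 μm/a bracket r_corr ⇒ C1

C1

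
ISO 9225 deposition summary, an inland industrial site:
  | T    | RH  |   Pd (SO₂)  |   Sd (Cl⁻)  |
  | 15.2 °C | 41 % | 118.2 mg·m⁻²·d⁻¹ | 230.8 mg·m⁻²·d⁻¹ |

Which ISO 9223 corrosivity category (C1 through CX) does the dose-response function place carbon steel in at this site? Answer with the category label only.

C4

carbon steel: T>10 °C ⇒ hinge -0.054·(15.2−10) = -0.2808
  sulphur-dioxide contribution → 36.3 μm/a
  chloride contribution → 21.16 μm/a
  ⇒ r_corr(carbon steel) = 57.46 μm/a
ISO 9223 Table 2 (carbon steel): 50 < 57.5 ≤ 80 μm/a ⇒ C4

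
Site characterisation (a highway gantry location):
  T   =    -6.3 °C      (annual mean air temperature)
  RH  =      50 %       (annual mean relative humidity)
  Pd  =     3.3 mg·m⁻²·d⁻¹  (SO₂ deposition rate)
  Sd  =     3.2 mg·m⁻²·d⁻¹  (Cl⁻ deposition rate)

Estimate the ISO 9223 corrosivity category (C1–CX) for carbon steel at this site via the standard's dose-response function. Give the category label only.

carbon steel: f(T) = +0.150·(T−10) [T≤10 °C] = -2.4450
  SO₂ term: 1.77·3.3^0.52·exp(0.02·50-2.4450) = 0.7763
  Sd branch = 0.102·Sd^0.62·e^(0.033·RH+0.04·T) = 0.8491 μm/a
  r_corr = 0.7763 + 0.8491 = 1.625 μm/a
Category bounds: 1.3…25 μm/a bracket r_corr ⇒ C2

C2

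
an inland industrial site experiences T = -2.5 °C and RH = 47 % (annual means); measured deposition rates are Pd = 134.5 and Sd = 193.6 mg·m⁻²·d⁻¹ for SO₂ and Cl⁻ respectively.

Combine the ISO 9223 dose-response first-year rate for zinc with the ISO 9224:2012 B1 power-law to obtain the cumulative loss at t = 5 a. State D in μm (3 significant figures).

D(5) = 3.76 μm

zinc: T≤10 °C ⇒ hinge +0.038·(-2.5−10) = -0.4750
  sulphur-dioxide contribution → 0.6024 μm/a
  chloride contribution → 0.4146 μm/a
  ⇒ r_corr(zinc) = 1.017 μm/a
Power-law: D(5) = r_corr · 5^0.813
  D(5) = 1.017 × 5^0.813 = 1.017 × 3.701 = 3.763 μm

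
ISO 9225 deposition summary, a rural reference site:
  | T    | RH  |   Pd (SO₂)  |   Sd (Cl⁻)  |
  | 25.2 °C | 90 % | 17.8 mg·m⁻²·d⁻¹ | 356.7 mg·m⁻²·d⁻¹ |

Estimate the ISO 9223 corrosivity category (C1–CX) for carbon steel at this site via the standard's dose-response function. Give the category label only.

CX

carbon steel: f(T) = -0.054·(T−10) [T>10 °C] = -0.8208
  sulphur-dioxide contribution → 21.06 μm/a
  chloride contribution → 208.3 μm/a
  ⇒ r_corr(carbon steel) = 229.3 μm/a
229 μm/a falls in (200, 700] for carbon steel → category CX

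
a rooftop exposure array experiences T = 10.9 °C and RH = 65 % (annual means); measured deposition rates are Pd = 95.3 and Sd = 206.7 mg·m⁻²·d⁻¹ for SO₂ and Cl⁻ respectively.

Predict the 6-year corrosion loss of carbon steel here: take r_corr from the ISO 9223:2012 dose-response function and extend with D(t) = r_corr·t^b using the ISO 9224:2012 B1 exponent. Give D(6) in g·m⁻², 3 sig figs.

D(6) = 2.06e+03 g·m⁻²

carbon steel: temperature factor f = -0.054·(0.9) = -0.0486
  Pd branch = 1.77·Pd^0.52·e^(0.02·RH+f) = 66.16 μm/a
  Cl⁻ term: 0.102·206.7^0.62·exp(0.033·65+0.04·10.9) = 36.73
  r_corr = 66.16 + 36.73 = 102.9 μm/a
Long-term exponent b (ISO 9224 Table 2, B1) = 0.523
  D(6) = 102.9 × 6^0.523 = 102.9 × 2.553 = 262.6 μm
  Mass loss = 262.6 μm × 7.85 g/cm³ = 2062 g·m⁻²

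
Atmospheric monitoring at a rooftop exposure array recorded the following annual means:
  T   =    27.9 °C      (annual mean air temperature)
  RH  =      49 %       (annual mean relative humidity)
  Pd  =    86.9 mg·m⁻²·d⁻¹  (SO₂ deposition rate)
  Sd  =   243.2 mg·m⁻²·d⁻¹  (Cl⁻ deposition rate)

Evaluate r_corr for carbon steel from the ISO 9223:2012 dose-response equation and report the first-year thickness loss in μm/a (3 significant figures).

carbon steel: f(T) = -0.054·(T−10) [T>10 °C] = -0.9666
  Pd branch = 1.77·Pd^0.52·e^(0.02·RH+f) = 18.28 μm/a
  Cl⁻ term: 0.102·243.2^0.62·exp(0.033·49+0.04·27.9) = 47.3
  sum: 18.28 + 47.3 → r_corr = 65.58 μm/a

r_corr = 65.6 μm/a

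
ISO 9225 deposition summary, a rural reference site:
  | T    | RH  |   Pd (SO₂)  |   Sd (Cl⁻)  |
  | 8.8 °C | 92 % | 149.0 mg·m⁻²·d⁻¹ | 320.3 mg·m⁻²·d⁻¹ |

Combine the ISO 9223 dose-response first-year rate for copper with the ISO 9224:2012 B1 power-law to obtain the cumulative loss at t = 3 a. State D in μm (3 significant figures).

D(3) = 12.2 μm

copper: T≤10 °C ⇒ hinge +0.126·(8.8−10) = -0.1512
  sulphur-dioxide contribution → 3.811 μm/a
  chloride contribution → 2.055 μm/a
  total first-year rate 5.866 μm/a
Power-law: D(3) = r_corr · 3^0.667
  D(3) = 5.866 × 3^0.667 = 5.866 × 2.081 = 12.21 μm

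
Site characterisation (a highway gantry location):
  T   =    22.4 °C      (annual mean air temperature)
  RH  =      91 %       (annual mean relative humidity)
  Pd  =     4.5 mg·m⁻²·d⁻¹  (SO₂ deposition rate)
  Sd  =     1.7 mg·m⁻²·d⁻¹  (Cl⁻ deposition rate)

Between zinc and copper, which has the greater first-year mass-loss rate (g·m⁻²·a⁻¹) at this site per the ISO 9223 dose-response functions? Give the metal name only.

copper

zinc: T>10 °C ⇒ hinge -0.071·(22.4−10) = -0.8804
  Pd branch = 0.0129·Pd^0.44·e^(0.046·RH+f) = 0.6817 μm/a
  Cl⁻ term: 0.0175·1.7^0.57·exp(0.008·91+0.085·22.4) = 0.3292
  sum: 0.6817 + 0.3292 → r_corr = 1.011 μm/a
  mass loss = 1.011 μm/a × 7.14 g/cm³ = 7.218 g·m⁻²·a⁻¹
copper: f(T) = -0.080·(T−10) [T>10 °C] = -0.9920
  Pd branch = 0.0053·Pd^0.26·e^(0.059·RH+f) = 0.6238 μm/a
  Cl⁻ term: 0.01025·1.7^0.27·exp(0.036·91+0.049·22.4) = 0.9384
  sum: 0.6238 + 0.9384 → r_corr = 1.562 μm/a
  mass loss = 1.562 μm/a × 8.96 g/cm³ = 14 g·m⁻²·a⁻¹
Ordering by g·m⁻²·a⁻¹: copper (14) > zinc (7.22)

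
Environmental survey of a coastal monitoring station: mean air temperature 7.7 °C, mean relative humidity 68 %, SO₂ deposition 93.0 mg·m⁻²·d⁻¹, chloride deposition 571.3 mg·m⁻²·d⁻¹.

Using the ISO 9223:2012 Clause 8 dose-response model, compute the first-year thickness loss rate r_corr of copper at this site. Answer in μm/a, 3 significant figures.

r_corr = 1.67 μm/a

copper: T≤10 °C ⇒ hinge +0.126·(7.7−10) = -0.2898
  sulphur-dioxide contribution → 0.7122 μm/a
  chloride contribution → 0.9596 μm/a
  total first-year rate 1.672 μm/a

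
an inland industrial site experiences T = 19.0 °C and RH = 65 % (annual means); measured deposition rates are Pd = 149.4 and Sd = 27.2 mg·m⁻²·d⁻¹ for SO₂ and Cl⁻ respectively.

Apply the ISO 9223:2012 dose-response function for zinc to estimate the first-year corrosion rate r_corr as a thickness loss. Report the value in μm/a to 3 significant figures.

zinc: temperature factor f = -0.071·(9.0) = -0.6390
  SO₂ term: 0.0129·149.4^0.44·exp(0.046·65-0.6390) = 1.226
  Cl⁻ term: 0.0175·27.2^0.57·exp(0.008·65+0.085·19.0) = 0.9727
  sum: 1.226 + 0.9727 → r_corr = 2.198 μm/a

r_corr = 2.20 μm/a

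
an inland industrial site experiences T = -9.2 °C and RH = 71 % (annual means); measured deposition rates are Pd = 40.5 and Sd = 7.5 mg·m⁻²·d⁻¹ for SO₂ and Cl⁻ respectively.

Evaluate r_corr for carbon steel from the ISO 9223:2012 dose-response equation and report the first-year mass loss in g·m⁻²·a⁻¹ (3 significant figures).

carbon steel: f(T) = +0.150·(T−10) [T≤10 °C] = -2.8800
  Pd branch = 1.77·Pd^0.52·e^(0.02·RH+f) = 2.817 μm/a
  Cl⁻ term: 0.102·7.5^0.62·exp(0.033·71+0.04·-9.2) = 2.564
  sum: 2.817 + 2.564 → r_corr = 5.381 μm/a
Convert to mass loss: 5.381 μm/a × 7.85 g/cm³ = 42.24 g·m⁻²·a⁻¹

r_corr = 42.2 g·m⁻²·a⁻¹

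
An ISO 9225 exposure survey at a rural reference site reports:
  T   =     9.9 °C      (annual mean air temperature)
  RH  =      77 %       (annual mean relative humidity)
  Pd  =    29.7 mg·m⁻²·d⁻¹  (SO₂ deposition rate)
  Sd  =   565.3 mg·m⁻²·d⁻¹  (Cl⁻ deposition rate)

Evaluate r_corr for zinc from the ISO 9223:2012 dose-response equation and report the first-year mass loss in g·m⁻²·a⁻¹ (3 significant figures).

zinc: f(T) = +0.038·(T−10) [T≤10 °C] = -0.0038
  Pd branch = 0.0129·Pd^0.44·e^(0.046·RH+f) = 1.973 μm/a
  Cl⁻ term: 0.0175·565.3^0.57·exp(0.008·77+0.085·9.9) = 2.785
  sum: 1.973 + 2.785 → r_corr = 4.758 μm/a
Convert to mass loss: 4.758 μm/a × 7.14 g/cm³ = 33.98 g·m⁻²·a⁻¹

r_corr = 34.0 g·m⁻²·a⁻¹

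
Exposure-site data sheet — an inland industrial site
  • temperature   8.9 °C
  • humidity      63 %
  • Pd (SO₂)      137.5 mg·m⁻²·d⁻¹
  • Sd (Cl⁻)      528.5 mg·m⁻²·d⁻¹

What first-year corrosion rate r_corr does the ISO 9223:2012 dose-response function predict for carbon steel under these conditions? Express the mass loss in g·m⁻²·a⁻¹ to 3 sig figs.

carbon steel: temperature factor f = +0.150·(-1.1) = -0.1650
  sulphur-dioxide contribution → 68.46 μm/a
  chloride contribution → 56.81 μm/a
  total first-year rate 125.3 μm/a
Convert to mass loss: 125.3 μm/a × 7.85 g/cm³ = 983.3 g·m⁻²·a⁻¹

r_corr = 983 g·m⁻²·a⁻¹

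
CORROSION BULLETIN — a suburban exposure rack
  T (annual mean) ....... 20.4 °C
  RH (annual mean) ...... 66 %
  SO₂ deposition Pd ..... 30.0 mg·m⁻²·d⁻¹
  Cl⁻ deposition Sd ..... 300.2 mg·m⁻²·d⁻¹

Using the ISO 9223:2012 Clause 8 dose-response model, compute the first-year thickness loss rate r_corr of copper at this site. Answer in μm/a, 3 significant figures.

r_corr = 1.67 μm/a

copper: temperature factor f = -0.080·(10.4) = -0.8320
  Pd branch = 0.0053·Pd^0.26·e^(0.059·RH+f) = 0.2742 μm/a
  Sd branch = 0.01025·Sd^0.27·e^(0.036·RH+0.049·T) = 1.398 μm/a
  r_corr = 0.2742 + 1.398 = 1.673 μm/a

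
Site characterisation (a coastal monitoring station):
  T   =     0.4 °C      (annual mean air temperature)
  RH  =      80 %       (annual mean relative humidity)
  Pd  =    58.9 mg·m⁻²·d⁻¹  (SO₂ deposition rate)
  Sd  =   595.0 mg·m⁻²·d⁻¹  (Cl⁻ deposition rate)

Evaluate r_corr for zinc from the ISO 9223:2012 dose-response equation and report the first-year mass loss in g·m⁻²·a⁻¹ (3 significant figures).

zinc: f(T) = +0.038·(T−10) [T≤10 °C] = -0.3648
  SO₂ term: 0.0129·58.9^0.44·exp(0.046·80-0.3648) = 2.134
  Sd branch = 0.0175·Sd^0.57·e^(0.008·RH+0.085·T) = 1.31 μm/a
  sum: 2.134 + 1.31 → r_corr = 3.444 μm/a
Convert to mass loss: 3.444 μm/a × 7.14 g/cm³ = 24.59 g·m⁻²·a⁻¹

r_corr = 24.6 g·m⁻²·a⁻¹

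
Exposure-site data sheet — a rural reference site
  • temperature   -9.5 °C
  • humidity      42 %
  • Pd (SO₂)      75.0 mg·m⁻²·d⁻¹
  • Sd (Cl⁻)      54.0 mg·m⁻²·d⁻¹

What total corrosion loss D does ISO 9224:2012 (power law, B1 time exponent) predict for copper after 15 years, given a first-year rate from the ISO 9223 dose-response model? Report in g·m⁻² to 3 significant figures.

D(15) = 5.58 g·m⁻²

copper: temperature factor f = +0.126·(-19.5) = -2.4570
  Pd branch = 0.0053·Pd^0.26·e^(0.059·RH+f) = 0.01663 μm/a
  Cl⁻ term: 0.01025·54.0^0.27·exp(0.036·42+0.049·-9.5) = 0.0857
  sum: 0.01663 + 0.0857 → r_corr = 0.1023 μm/a
ISO 9224: D(t) = r_corr · t^b with b = 0.667 (copper, B1)
  D(15) = 0.1023 × 15^0.667 = 0.1023 × 6.088 = 0.6229 μm
  Mass loss = 0.6229 μm × 8.96 g/cm³ = 5.581 g·m⁻²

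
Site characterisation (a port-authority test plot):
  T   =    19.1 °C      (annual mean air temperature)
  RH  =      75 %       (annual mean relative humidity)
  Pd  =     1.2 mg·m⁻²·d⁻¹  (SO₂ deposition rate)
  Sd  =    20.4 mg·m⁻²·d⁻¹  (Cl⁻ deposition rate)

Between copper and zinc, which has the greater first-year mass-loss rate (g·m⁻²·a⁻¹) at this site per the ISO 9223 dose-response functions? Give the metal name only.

copper: T>10 °C ⇒ hinge -0.080·(19.1−10) = -0.7280
  SO₂ term: 0.0053·1.2^0.26·exp(0.059·75-0.7280) = 0.2241
  Cl⁻ term: 0.01025·20.4^0.27·exp(0.036·75+0.049·19.1) = 0.8778
  r_corr = 0.2241 + 0.8778 = 1.102 μm/a
  mass loss = 1.102 μm/a × 8.96 g/cm³ = 9.873 g·m⁻²·a⁻¹
zinc: temperature factor f = -0.071·(9.1) = -0.6461
  Pd branch = 0.0129·Pd^0.44·e^(0.046·RH+f) = 0.2308 μm/a
  Cl⁻ term: 0.0175·20.4^0.57·exp(0.008·75+0.085·19.1) = 0.9019
  sum: 0.2308 + 0.9019 → r_corr = 1.133 μm/a
  mass loss = 1.133 μm/a × 7.14 g/cm³ = 8.087 g·m⁻²·a⁻¹
Ordering by g·m⁻²·a⁻¹: copper (9.87) > zinc (8.09)

copper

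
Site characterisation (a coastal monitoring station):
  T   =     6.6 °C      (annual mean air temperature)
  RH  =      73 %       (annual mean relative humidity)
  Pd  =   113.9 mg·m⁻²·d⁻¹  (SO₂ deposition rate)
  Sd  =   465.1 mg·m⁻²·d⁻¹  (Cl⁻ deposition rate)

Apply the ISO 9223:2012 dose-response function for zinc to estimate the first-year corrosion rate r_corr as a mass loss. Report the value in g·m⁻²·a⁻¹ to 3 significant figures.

zinc: T≤10 °C ⇒ hinge +0.038·(6.6−10) = -0.1292
  sulphur-dioxide contribution → 2.616 μm/a
  chloride contribution → 1.823 μm/a
  total first-year rate 4.44 μm/a
Convert to mass loss: 4.44 μm/a × 7.14 g/cm³ = 31.7 g·m⁻²·a⁻¹

r_corr = 31.7 g·m⁻²·a⁻¹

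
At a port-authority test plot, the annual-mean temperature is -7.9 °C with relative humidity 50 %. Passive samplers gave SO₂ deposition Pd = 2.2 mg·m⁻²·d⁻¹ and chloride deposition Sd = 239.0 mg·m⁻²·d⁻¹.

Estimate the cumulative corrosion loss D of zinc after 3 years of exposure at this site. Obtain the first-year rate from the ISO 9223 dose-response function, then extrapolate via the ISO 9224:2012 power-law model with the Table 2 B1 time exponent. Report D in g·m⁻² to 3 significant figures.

zinc: T≤10 °C ⇒ hinge +0.038·(-7.9−10) = -0.6802
  SO₂ term: 0.0129·2.2^0.44·exp(0.046·50-0.6802) = 0.0922
  Cl⁻ term: 0.0175·239.0^0.57·exp(0.008·50+0.085·-7.9) = 0.3026
  sum: 0.0922 + 0.3026 → r_corr = 0.3948 μm/a
ISO 9224: D(t) = r_corr · t^b with b = 0.813 (zinc, B1)
  D(3) = 0.3948 × 3^0.813 = 0.3948 × 2.443 = 0.9643 μm
  Mass loss = 0.9643 μm × 7.14 g/cm³ = 6.885 g·m⁻²

D(3) = 6.89 g·m⁻²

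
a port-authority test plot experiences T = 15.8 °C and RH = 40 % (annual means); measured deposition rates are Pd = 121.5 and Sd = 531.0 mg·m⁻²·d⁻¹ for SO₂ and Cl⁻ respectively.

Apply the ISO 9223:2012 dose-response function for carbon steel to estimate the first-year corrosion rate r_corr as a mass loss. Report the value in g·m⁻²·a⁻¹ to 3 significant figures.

carbon steel: temperature factor f = -0.054·(5.8) = -0.3132
  sulphur-dioxide contribution → 34.94 μm/a
  chloride contribution → 35.15 μm/a
  ⇒ r_corr(carbon steel) = 70.09 μm/a
Convert to mass loss: 70.09 μm/a × 7.85 g/cm³ = 550.2 g·m⁻²·a⁻¹

r_corr = 550 g·m⁻²·a⁻¹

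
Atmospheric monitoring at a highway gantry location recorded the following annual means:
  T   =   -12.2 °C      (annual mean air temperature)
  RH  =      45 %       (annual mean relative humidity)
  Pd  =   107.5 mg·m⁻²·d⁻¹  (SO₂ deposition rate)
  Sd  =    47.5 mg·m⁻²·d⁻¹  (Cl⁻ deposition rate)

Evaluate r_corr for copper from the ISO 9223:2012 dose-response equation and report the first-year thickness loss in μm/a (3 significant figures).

copper: T≤10 °C ⇒ hinge +0.126·(-12.2−10) = -2.7972
  sulphur-dioxide contribution → 0.01551 μm/a
  chloride contribution → 0.08079 μm/a
  ⇒ r_corr(copper) = 0.0963 μm/a

r_corr = 0.0963 μm/a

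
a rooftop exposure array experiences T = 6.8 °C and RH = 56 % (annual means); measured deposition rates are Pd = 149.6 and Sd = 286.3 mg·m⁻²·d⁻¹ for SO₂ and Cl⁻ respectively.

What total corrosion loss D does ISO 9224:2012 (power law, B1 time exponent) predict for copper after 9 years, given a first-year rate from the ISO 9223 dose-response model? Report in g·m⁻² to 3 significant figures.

D(9) = 32.9 g·m⁻²

copper: temperature factor f = +0.126·(-3.2) = -0.4032
  sulphur-dioxide contribution → 0.3545 μm/a
  chloride contribution → 0.4947 μm/a
  ⇒ r_corr(copper) = 0.8491 μm/a
Long-term exponent b (ISO 9224 Table 2, B1) = 0.667
  D(9) = 0.8491 × 9^0.667 = 0.8491 × 4.33 = 3.677 μm
  Mass loss = 3.677 μm × 8.96 g/cm³ = 32.94 g·m⁻²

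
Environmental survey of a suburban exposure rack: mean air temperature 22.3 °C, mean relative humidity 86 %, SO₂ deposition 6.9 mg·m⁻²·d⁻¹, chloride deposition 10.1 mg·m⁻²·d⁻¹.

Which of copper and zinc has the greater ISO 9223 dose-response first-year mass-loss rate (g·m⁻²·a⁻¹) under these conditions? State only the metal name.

copper: T>10 °C ⇒ hinge -0.080·(22.3−10) = -0.9840
  Pd branch = 0.0053·Pd^0.26·e^(0.059·RH+f) = 0.5232 μm/a
  Cl⁻ term: 0.01025·10.1^0.27·exp(0.036·86+0.049·22.3) = 1.262
  sum: 0.5232 + 1.262 → r_corr = 1.785 μm/a
  mass loss = 1.785 μm/a × 8.96 g/cm³ = 15.99 g·m⁻²·a⁻¹
zinc: T>10 °C ⇒ hinge -0.071·(22.3−10) = -0.8733
  SO₂ term: 0.0129·6.9^0.44·exp(0.046·86-0.8733) = 0.6584
  Cl⁻ term: 0.0175·10.1^0.57·exp(0.008·86+0.085·22.3) = 0.866
  r_corr = 0.6584 + 0.866 = 1.524 μm/a
  mass loss = 1.524 μm/a × 7.14 g/cm³ = 10.88 g·m⁻²·a⁻¹
Ordering by g·m⁻²·a⁻¹: copper (16) > zinc (10.9)

copper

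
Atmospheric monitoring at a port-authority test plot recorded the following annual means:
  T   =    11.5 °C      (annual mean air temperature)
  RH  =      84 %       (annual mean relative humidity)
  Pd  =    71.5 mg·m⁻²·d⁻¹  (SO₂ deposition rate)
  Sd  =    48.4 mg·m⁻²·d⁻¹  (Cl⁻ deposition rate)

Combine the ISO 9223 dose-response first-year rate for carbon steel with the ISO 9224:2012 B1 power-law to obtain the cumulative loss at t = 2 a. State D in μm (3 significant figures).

carbon steel: f(T) = -0.054·(T−10) [T>10 °C] = -0.0810
  SO₂ term: 1.77·71.5^0.52·exp(0.02·84-0.0810) = 80.66
  Cl⁻ term: 0.102·48.4^0.62·exp(0.033·84+0.04·11.5) = 28.63
  sum: 80.66 + 28.63 → r_corr = 109.3 μm/a
Long-term exponent b (ISO 9224 Table 2, B1) = 0.523
  D(2) = 109.3 × 2^0.523 = 109.3 × 1.437 = 157 μm

D(2) = 157 μm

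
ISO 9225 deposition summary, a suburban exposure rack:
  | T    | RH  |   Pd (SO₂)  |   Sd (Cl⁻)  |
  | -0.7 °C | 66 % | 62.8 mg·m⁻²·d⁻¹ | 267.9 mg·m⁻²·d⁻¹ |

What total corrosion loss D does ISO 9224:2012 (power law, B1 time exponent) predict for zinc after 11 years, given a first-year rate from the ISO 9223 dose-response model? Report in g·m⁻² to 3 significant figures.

D(11) = 89.4 g·m⁻²

zinc: T≤10 °C ⇒ hinge +0.038·(-0.7−10) = -0.4066
  sulphur-dioxide contribution → 1.106 μm/a
  chloride contribution → 0.6768 μm/a
  total first-year rate 1.782 μm/a
ISO 9224: D(t) = r_corr · t^b with b = 0.813 (zinc, B1)
  D(11) = 1.782 × 11^0.813 = 1.782 × 7.025 = 12.52 μm
  Mass loss = 12.52 μm × 7.14 g/cm³ = 89.41 g·m⁻²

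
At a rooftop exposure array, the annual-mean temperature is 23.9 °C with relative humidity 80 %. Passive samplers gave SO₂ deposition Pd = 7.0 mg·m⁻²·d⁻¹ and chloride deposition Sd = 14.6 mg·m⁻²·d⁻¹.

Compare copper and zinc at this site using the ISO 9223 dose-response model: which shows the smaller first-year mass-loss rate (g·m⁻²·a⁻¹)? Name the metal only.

zinc

copper: f(T) = -0.080·(T−10) [T>10 °C] = -1.1120
  SO₂ term: 0.0053·7.0^0.26·exp(0.059·80-1.1120) = 0.3243
  Sd branch = 0.01025·Sd^0.27·e^(0.036·RH+0.049·T) = 1.215 μm/a
  r_corr = 0.3243 + 1.215 = 1.539 μm/a
  mass loss = 1.539 μm/a × 8.96 g/cm³ = 13.79 g·m⁻²·a⁻¹
zinc: f(T) = -0.071·(T−10) [T>10 °C] = -0.9869
  Pd branch = 0.0129·Pd^0.44·e^(0.046·RH+f) = 0.4488 μm/a
  Sd branch = 0.0175·Sd^0.57·e^(0.008·RH+0.085·T) = 1.167 μm/a
  sum: 0.4488 + 1.167 → r_corr = 1.615 μm/a
  mass loss = 1.615 μm/a × 7.14 g/cm³ = 11.53 g·m⁻²·a⁻¹
Ordering by g·m⁻²·a⁻¹: copper (13.8) > zinc (11.5)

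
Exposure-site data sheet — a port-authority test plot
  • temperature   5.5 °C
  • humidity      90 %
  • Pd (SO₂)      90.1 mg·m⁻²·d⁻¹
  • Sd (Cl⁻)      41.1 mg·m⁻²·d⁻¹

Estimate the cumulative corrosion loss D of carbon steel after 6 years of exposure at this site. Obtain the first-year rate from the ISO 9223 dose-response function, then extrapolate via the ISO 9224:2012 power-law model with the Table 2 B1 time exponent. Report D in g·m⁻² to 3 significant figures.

carbon steel: temperature factor f = +0.150·(-4.5) = -0.6750
  sulphur-dioxide contribution → 56.63 μm/a
  chloride contribution → 24.81 μm/a
  total first-year rate 81.43 μm/a
Long-term exponent b (ISO 9224 Table 2, B1) = 0.523
  D(6) = 81.43 × 6^0.523 = 81.43 × 2.553 = 207.9 μm
  Mass loss = 207.9 μm × 7.85 g/cm³ = 1632 g·m⁻²

D(6) = 1.63e+03 g·m⁻²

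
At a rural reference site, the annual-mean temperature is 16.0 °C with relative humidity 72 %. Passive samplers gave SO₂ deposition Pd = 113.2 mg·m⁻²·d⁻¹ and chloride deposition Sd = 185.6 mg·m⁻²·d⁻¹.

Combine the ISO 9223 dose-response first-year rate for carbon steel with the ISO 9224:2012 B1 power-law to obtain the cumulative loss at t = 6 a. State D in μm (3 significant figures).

D(6) = 297 μm

carbon steel: temperature factor f = -0.054·(6.0) = -0.3240
  Pd branch = 1.77·Pd^0.52·e^(0.02·RH+f) = 63.19 μm/a
  Sd branch = 0.102·Sd^0.62·e^(0.033·RH+0.04·T) = 53.08 μm/a
  sum: 63.19 + 53.08 → r_corr = 116.3 μm/a
ISO 9224: D(t) = r_corr · t^b with b = 0.523 (carbon steel, B1)
  D(6) = 116.3 × 6^0.523 = 116.3 × 2.553 = 296.8 μm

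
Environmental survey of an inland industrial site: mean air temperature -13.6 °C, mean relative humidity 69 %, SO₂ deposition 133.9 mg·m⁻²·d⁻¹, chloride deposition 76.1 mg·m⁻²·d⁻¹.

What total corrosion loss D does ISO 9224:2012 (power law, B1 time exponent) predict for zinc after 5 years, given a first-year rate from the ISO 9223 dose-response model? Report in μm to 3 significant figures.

D(5) = 4.43 μm

zinc: temperature factor f = +0.038·(-23.6) = -0.8968
  SO₂ term: 0.0129·133.9^0.44·exp(0.046·69-0.8968) = 1.085
  Sd branch = 0.0175·Sd^0.57·e^(0.008·RH+0.085·T) = 0.113 μm/a
  r_corr = 1.085 + 0.113 = 1.198 μm/a
Long-term exponent b (ISO 9224 Table 2, B1) = 0.813
  D(5) = 1.198 × 5^0.813 = 1.198 × 3.701 = 4.433 μm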